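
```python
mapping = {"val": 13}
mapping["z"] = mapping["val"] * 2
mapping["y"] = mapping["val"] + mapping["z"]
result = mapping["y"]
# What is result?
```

Trace:
`mapping = {"val": 13}` → mapping = {'val': 13}
`mapping["z"] = mapping["val"] * 2` → mapping = {'val': 13, 'z': 26}
`mapping["y"] = mapping["val"] + mapping["z"]` → mapping = {'val': 13, 'z': 26, 'y': 39}
`result = mapping["y"]` → result = 39
So result = 39

Answer: 39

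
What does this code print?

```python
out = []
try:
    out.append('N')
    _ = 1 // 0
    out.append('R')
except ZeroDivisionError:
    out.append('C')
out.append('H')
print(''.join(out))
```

Execution trace: 'N' (try body) → 'C' (except ZeroDivisionError) → 'H' (after the try/except). Output: NCH

Answer: NCH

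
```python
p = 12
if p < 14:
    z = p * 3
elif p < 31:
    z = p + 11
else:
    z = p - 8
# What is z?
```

Trace:
`p = 12` → p = 12
`if p < 14: ...` → p < 14 is True → z = 36
So z = 36

Answer: 36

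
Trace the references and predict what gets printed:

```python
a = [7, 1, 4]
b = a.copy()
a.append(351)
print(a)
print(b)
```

Key concept: list.copy() creates independent copy.
Step by step:
`a = [7, 1, 4]` → a = [7, 1, 4]
`b = a.copy()` → b = [7, 1, 4]
`a.append(351)` → a = [7, 1, 4, 351]
`print(a)` → prints [7, 1, 4, 351]
`print(b)` → prints [7, 1, 4]

Answer:
[7, 1, 4, 351]
[7, 1, 4]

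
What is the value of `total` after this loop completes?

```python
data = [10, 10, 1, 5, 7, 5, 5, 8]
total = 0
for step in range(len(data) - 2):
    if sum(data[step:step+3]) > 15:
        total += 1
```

Count windows with sum > 15
`total` takes the values: 0 → 1 → 2 → 3 → 4 → 5

Answer: 5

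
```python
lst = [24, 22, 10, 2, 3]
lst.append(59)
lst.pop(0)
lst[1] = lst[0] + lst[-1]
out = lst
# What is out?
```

Trace:
`lst = [24, 22, 10, 2, 3]` → lst = [24, 22, 10, 2, 3]
`lst.append(59)` → lst = [24, 22, 10, 2, 3, 59]
`lst.pop(0)` → lst = [22, 10, 2, 3, 59]
`lst[1] = lst[0] + lst[-1]` → lst = [22, 81, 2, 3, 59]
`out = lst` → out = [22, 81, 2, 3, 59]
So out = [22, 81, 2, 3, 59]

Answer: [22, 81, 2, 3, 59]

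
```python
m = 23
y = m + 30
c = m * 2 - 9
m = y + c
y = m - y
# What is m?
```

Trace:
`m = 23` → m = 23
`y = m + 30` → y = 53
`c = m * 2 - 9` → c = 37
`m = y + c` → m = 90
`y = m - y` → y = 37
So m = 90

Answer: 90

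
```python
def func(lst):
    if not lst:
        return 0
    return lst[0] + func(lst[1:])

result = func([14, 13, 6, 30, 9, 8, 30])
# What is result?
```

14 + 13 + 6 + 30 + 9 + 8 + 30 + 0 = 110

Answer: 110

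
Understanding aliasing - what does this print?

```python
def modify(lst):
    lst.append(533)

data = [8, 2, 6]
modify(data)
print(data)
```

Key concept: function modifies passed list.
Step by step:
`data = [8, 2, 6]` → data = [8, 2, 6]
`modify(data)` → data = [8, 2, 6, 533]
`print(data)` → prints [8, 2, 6, 533]

Answer: [8, 2, 6, 533]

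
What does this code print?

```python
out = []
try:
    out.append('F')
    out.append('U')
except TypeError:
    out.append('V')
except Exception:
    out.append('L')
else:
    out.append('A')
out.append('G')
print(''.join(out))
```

Execution trace: 'F' (try body) → 'U' (try body, no exception) → 'A' (else) → 'G' (after the try/except). Output: FUAG

Answer: FUAG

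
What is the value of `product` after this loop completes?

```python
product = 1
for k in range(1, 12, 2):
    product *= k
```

Product of 1, 3, 5, ... up to 11
`product` takes the values: 1 → 3 → 15 → 105 → 945 → 10395

Answer: 10395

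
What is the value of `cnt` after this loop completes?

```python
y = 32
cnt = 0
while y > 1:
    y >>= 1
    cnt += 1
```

Count right shifts until 1
`cnt` takes the values: 0 → 1 → 2 → 3 → 4 → 5

Answer: 5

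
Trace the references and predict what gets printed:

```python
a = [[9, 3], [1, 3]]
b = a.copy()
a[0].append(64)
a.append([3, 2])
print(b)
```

Key concept: shallow copy with nested lists.
Step by step:
`a = [[9, 3], [1, 3]]` → a = [[9, 3], [1, 3]]
`b = a.copy()` → b = [[9, 3], [1, 3]]
`a[0].append(64)` → a = [[9, 3, 64], [1, 3]]; b = [[9, 3, 64], [1, 3]]
`a.append([3, 2])` → a = [[9, 3, 64], [1, 3], [3, 2]]
`print(b)` → prints [[9, 3, 64], [1, 3]]

Answer: [[9, 3, 64], [1, 3]]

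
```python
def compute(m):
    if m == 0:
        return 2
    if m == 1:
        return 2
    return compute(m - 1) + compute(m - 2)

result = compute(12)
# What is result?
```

Build up from base cases: compute(0)=2, compute(1)=2, compute(2)=4, compute(3)=6, compute(4)=10, compute(5)=16, compute(6)=26, ..., compute(12)=466

Answer: 466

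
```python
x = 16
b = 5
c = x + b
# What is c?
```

Trace:
`x = 16` → x = 16
`b = 5` → b = 5
`c = x + b` → c = 21
So c = 21

Answer: 21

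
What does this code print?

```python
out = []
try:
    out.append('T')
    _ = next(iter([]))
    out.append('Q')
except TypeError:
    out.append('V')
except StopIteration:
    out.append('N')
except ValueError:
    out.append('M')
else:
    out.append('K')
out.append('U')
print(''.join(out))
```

Execution trace: 'T' (try body) → 'N' (except StopIteration) → 'U' (after the try/except). Output: TNU

Answer: TNU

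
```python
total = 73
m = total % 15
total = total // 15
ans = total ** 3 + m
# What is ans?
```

Trace:
`total = 73` → total = 73
`m = total % 15` → m = 13
`total = total // 15` → total = 4
`ans = total ** 3 + m` → ans = 77
So ans = 77

Answer: 77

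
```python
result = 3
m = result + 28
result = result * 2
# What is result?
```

Trace:
`result = 3` → result = 3
`m = result + 28` → m = 31
`result = result * 2` → result = 6
So result = 6

Answer: 6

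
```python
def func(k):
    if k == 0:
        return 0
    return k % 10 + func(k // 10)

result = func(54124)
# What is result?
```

Sum of digits of 54124: 4 + 2 + 1 + 4 + 5 = 16

Answer: 16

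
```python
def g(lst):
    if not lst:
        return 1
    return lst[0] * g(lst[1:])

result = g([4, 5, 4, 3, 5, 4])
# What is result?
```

Product over [4, 5, 4, 3, 5, 4] = 4 * 5 * 4 * 3 * 5 * 4 = 4800

Answer: 4800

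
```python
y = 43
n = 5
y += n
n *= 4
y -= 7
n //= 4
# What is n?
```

Trace:
`y = 43` → y = 43
`n = 5` → n = 5
`y += n` → y = 48
`n *= 4` → n = 20
`y -= 7` → y = 41
`n //= 4` → n = 5
So n = 5

Answer: 5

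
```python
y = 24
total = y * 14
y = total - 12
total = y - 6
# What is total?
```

Trace:
`y = 24` → y = 24
`total = y * 14` → total = 336
`y = total - 12` → y = 324
`total = y - 6` → total = 318
So total = 318

Answer: 318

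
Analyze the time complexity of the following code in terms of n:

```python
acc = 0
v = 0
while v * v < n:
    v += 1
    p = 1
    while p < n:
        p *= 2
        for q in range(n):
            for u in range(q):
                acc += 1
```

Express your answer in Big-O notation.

Each loop level contributes: √n × log n × n × n. Multiplying the contributions gives O(n^2√n log n).

Answer: O(n^2√n log n)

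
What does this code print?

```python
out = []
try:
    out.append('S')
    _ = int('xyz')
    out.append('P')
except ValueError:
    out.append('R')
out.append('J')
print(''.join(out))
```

Execution trace: 'S' (try body) → 'R' (except ValueError) → 'J' (after the try/except). Output: SRJ

Answer: SRJ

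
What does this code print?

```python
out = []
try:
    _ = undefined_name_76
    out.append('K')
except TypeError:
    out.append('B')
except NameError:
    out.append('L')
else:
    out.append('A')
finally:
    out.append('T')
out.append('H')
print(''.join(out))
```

Execution trace: 'L' (except NameError) → 'T' (finally) → 'H' (after the try/except). Output: LTH

Answer: LTH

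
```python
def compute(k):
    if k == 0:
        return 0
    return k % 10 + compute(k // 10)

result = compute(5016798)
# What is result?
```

Sum of digits of 5016798: 8 + 9 + 7 + 6 + 1 + 0 + 5 = 36

Answer: 36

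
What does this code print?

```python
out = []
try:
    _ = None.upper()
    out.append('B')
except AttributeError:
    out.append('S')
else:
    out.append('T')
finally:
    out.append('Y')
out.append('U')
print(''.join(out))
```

Execution trace: 'S' (except AttributeError) → 'Y' (finally) → 'U' (after the try/except). Output: SYU

Answer: SYU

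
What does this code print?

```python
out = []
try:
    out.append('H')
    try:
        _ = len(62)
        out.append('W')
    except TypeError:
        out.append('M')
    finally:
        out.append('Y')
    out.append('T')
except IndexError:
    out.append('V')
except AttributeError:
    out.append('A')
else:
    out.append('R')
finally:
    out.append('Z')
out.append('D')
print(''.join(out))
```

Execution trace: 'H' (try body) → 'M' (inner except TypeError) → 'Y' (inner finally) → 'T' (try body, no exception) → 'R' (else) → 'Z' (finally) → 'D' (after the try/except). Output: HMYTRZD

Answer: HMYTRZD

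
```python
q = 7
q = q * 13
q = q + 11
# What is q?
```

Trace:
`q = 7` → q = 7
`q = q * 13` → q = 91
`q = q + 11` → q = 102
So q = 102

Answer: 102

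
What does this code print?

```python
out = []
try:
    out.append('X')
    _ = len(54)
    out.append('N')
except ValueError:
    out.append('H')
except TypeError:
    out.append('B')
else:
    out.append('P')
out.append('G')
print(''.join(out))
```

Execution trace: 'X' (try body) → 'B' (except TypeError) → 'G' (after the try/except). Output: XBG

Answer: XBG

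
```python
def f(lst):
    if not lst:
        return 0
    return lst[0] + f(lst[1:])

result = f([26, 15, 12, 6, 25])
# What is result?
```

26 + 15 + 12 + 6 + 25 + 0 = 84

Answer: 84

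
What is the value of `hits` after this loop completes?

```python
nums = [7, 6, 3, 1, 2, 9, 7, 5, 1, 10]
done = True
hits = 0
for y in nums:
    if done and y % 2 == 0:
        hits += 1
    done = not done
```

Count even values at even positions
`hits` takes the values: 0 → 1

Answer: 1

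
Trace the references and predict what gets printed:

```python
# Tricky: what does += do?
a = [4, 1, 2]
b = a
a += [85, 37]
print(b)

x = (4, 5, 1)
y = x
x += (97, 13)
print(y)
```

Key concept: += behavior differs for mutable vs immutable.
Step by step:
`a = [4, 1, 2]` → a = [4, 1, 2]
`b = a` → b = [4, 1, 2] (same object as a)
`a += [85, 37]` → a = [4, 1, 2, 85, 37] (same object as b); b = [4, 1, 2, 85, 37] (same object as a)
`print(b)` → prints [4, 1, 2, 85, 37]
`x = (4, 5, 1)` → x = (4, 5, 1)
`y = x` → y = (4, 5, 1)
`x += (97, 13)` → x = (4, 5, 1, 97, 13)
`print(y)` → prints (4, 5, 1)

Answer:
[4, 1, 2, 85, 37]
(4, 5, 1)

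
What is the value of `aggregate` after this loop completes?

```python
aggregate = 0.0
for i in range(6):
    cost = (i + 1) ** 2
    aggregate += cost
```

Sum of squared losses 1² + 2² + ... + 6²
`aggregate` takes the values: 0.0 → 1.0 → 5.0 → 14.0 → 30.0 → 55.0 → 91.0

Answer: 91.0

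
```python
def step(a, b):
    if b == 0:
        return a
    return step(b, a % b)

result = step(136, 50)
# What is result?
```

step(136, 50) -> step(50, 36) -> step(36, 14) -> step(14, 8) -> step(8, 6) -> step(6, 2) -> step(2, 0) -> 2

Answer: 2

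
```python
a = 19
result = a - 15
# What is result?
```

Trace:
`a = 19` → a = 19
`result = a - 15` → result = 4
So result = 4

Answer: 4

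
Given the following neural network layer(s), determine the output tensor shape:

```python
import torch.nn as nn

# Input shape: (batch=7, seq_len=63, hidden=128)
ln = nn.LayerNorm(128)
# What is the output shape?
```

Input: (7, 63, 128) -> Output: (7, 63, 128)

Answer: (7, 63, 128)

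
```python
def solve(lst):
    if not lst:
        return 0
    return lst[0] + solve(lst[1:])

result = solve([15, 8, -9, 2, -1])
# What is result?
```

15 + 8 + (-9) + 2 + (-1) + 0 = 15

Answer: 15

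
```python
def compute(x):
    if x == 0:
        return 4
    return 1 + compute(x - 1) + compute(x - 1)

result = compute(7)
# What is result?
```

compute(x) = 1 + 2·compute(x-1), compute(0)=4. Closed form: (4+1)·2^7 - 1 = 639.

Answer: 639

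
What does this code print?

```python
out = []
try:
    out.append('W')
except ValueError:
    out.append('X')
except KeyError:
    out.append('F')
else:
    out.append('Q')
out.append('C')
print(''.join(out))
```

Execution trace: 'W' (try body, no exception) → 'Q' (else) → 'C' (after the try/except). Output: WQC

Answer: WQC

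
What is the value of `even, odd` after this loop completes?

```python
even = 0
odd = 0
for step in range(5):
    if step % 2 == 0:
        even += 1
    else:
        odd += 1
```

Count evens and odds in range(5)
`even, odd` takes the values: (0, 0) → (1, 0) → (1, 1) → (2, 1) → (2, 2) → (3, 2)

Answer: 3, 2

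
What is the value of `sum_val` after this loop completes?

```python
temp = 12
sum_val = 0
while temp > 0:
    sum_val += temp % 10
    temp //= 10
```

Sum digits of 12
`sum_val` takes the values: 0 → 2 → 3

Answer: 3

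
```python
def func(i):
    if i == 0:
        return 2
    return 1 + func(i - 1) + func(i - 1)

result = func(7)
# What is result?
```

func(i) = 1 + 2·func(i-1), func(0)=2. Closed form: (2+1)·2^7 - 1 = 383.

Answer: 383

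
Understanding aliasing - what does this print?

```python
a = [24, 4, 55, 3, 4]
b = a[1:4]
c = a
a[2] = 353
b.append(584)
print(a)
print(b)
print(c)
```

Key concept: slice vs alias.
Step by step:
`a = [24, 4, 55, 3, 4]` → a = [24, 4, 55, 3, 4]
`b = a[1:4]` → b = [4, 55, 3]
`c = a` → c = [24, 4, 55, 3, 4] (same object as a)
`a[2] = 353` → a = [24, 4, 353, 3, 4] (same object as c); c = [24, 4, 353, 3, 4] (same object as a)
`b.append(584)` → b = [4, 55, 3, 584]
`print(a)` → prints [24, 4, 353, 3, 4]
`print(b)` → prints [4, 55, 3, 584]
`print(c)` → prints [24, 4, 353, 3, 4]

Answer:
[24, 4, 353, 3, 4]
[4, 55, 3, 584]
[24, 4, 353, 3, 4]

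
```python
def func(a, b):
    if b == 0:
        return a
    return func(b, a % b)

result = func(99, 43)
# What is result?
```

func(99, 43) -> func(43, 13) -> func(13, 4) -> func(4, 1) -> func(1, 0) -> 1

Answer: 1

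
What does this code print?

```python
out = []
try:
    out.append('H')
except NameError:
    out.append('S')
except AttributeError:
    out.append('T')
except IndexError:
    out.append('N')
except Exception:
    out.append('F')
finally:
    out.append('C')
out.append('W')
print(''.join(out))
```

Execution trace: 'H' (try body, no exception) → 'C' (finally) → 'W' (after the try/except). Output: HCW

Answer: HCW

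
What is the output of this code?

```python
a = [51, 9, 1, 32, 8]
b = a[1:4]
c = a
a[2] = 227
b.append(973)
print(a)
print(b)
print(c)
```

Key concept: slice vs alias.
Step by step:
`a = [51, 9, 1, 32, 8]` → a = [51, 9, 1, 32, 8]
`b = a[1:4]` → b = [9, 1, 32]
`c = a` → c = [51, 9, 1, 32, 8] (same object as a)
`a[2] = 227` → a = [51, 9, 227, 32, 8] (same object as c); c = [51, 9, 227, 32, 8] (same object as a)
`b.append(973)` → b = [9, 1, 32, 973]
`print(a)` → prints [51, 9, 227, 32, 8]
`print(b)` → prints [9, 1, 32, 973]
`print(c)` → prints [51, 9, 227, 32, 8]

Answer:
[51, 9, 227, 32, 8]
[9, 1, 32, 973]
[51, 9, 227, 32, 8]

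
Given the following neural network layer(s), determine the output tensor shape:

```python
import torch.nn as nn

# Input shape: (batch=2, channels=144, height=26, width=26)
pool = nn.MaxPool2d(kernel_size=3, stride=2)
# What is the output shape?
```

Input: (2, 144, 26, 26) -> Output: (2, 144, 12, 12)

Answer: (2, 144, 12, 12)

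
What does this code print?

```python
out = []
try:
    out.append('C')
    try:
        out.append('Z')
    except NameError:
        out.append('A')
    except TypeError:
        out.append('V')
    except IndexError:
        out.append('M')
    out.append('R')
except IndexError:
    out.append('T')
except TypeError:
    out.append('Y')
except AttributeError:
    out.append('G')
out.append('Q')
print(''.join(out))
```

Execution trace: 'C' (try body) → 'Z' (inner try body, no exception) → 'R' (try body, no exception) → 'Q' (after the try/except). Output: CZRQ

Answer: CZRQ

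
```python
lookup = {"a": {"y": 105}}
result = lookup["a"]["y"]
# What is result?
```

Trace:
`lookup = {"a": {"y": 105}}` → lookup = {'a': {'y': 105}}
`result = lookup["a"]["y"]` → result = 105
So result = 105

Answer: 105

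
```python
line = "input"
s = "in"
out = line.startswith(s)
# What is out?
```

Trace:
`line = "input"` → line = 'input'
`s = "in"` → s = 'in'
`out = line.startswith(s)` → out = True
So out = True

Answer: True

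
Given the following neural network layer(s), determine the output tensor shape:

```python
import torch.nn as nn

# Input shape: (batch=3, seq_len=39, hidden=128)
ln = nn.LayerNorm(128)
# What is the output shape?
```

Input: (3, 39, 128) -> Output: (3, 39, 128)

Answer: (3, 39, 128)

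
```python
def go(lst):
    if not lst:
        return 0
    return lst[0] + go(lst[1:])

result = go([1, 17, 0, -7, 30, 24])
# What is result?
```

1 + 17 + 0 + (-7) + 30 + 24 + 0 = 65

Answer: 65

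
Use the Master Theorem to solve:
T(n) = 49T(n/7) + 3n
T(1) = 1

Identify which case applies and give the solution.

a=49, b=7, f(n)=3n. log_7(49) = 2. Since c=1 < 2, Case 1 applies: T(n) = Θ(n^log_b(a)) = O(n^2).

Answer: O(n^2) - Case 1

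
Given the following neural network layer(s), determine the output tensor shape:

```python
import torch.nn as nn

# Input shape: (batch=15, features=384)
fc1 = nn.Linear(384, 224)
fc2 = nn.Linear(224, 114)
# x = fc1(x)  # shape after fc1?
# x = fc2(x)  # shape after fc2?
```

Input: (15, 384) -> after fc1: (15, 224) -> Output: (15, 114)

Answer: (15, 114)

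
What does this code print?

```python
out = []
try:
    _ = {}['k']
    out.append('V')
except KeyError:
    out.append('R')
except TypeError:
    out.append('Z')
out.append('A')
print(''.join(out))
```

Execution trace: 'R' (except KeyError) → 'A' (after the try/except). Output: RA

Answer: RA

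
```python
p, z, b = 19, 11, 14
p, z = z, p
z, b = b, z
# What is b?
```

Trace:
`p, z, b = 19, 11, 14` → p = 19; z = 11; b = 14
`p, z = z, p` → p = 11; z = 19
`z, b = b, z` → z = 14; b = 19
So b = 19

Answer: 19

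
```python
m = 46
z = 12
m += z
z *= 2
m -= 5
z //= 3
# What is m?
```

Trace:
`m = 46` → m = 46
`z = 12` → z = 12
`m += z` → m = 58
`z *= 2` → z = 24
`m -= 5` → m = 53
`z //= 3` → z = 8
So m = 53

Answer: 53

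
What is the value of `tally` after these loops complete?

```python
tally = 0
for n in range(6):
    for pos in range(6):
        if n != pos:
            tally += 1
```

6² - 6 (exclude diagonal)
`tally` takes the values: 0 → 1 → 2 → 3 → 4 → 5 → 6 → 7 → 8 → 9 → 10 → 11 → 12 → 13 → 14 → 15 → 16 → 17 → 18 → 19 → 20 → 21 → 22 → 23 → 24 → 25 → 26 → 27 → 28 → 29 → 30

Answer: 30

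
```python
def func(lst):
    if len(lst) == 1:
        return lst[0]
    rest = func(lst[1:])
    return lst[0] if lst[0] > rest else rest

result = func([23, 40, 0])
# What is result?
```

Recursive max over [23, 40, 0] = 40

Answer: 40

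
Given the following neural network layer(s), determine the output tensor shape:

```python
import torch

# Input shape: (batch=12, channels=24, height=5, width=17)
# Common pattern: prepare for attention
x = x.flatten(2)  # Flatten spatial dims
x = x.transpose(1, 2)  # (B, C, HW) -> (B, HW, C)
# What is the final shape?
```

Input: (12, 24, 5, 17) -> after flatten(2): (12, 24, 85) -> Output: (12, 85, 24)

Answer: (12, 85, 24)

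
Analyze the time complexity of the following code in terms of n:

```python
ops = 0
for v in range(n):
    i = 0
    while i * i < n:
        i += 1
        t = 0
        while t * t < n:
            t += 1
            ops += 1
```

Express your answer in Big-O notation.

Each loop level contributes: n × √n × √n. Multiplying the contributions gives O(n^2).

Answer: O(n^2)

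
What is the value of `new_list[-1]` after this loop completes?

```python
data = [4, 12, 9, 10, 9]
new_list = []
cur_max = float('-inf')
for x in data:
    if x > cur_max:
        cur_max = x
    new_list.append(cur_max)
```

Running max ends at 12
`new_list` takes the values: [] → [4] → [4, 12] → [4, 12, 12] → [4, 12, 12, 12] → [4, 12, 12, 12, 12]
So `new_list[-1]` = 12

Answer: 12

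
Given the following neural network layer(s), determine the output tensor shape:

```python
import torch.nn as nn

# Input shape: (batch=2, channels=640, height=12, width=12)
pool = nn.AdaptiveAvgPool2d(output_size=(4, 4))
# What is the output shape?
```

Input: (2, 640, 12, 12) -> Output: (2, 640, 4, 4)

Answer: (2, 640, 4, 4)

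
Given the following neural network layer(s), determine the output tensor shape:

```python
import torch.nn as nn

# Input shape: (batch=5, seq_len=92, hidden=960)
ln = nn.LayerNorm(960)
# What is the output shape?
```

Input: (5, 92, 960) -> Output: (5, 92, 960)

Answer: (5, 92, 960)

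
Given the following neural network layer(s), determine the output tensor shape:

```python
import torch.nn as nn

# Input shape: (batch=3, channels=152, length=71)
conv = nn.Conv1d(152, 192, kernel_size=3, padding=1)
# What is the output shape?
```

Input: (3, 152, 71) -> Output: (3, 192, 71)

Answer: (3, 192, 71)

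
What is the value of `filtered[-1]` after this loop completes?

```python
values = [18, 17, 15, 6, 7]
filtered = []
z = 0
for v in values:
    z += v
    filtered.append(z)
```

Cumulative sum ends at 63
`filtered` takes the values: [] → [18] → [18, 35] → [18, 35, 50] → [18, 35, 50, 56] → [18, 35, 50, 56, 63]
So `filtered[-1]` = 63

Answer: 63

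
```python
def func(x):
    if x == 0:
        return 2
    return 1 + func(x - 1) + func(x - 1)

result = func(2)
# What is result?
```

func(x) = 1 + 2·func(x-1), func(0)=2. Closed form: (2+1)·2^2 - 1 = 11.

Answer: 11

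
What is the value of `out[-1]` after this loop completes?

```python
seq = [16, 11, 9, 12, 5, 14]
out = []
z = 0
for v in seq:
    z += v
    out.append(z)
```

Cumulative sum ends at 67
`out` takes the values: [] → [16] → [16, 27] → [16, 27, 36] → [16, 27, 36, 48] → [16, 27, 36, 48, 53] → [16, 27, 36, 48, 53, 67]
So `out[-1]` = 67

Answer: 67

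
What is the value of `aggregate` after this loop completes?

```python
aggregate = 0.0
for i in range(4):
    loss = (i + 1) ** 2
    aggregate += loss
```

Sum of squared losses 1² + 2² + ... + 4²
`aggregate` takes the values: 0.0 → 1.0 → 5.0 → 14.0 → 30.0

Answer: 30.0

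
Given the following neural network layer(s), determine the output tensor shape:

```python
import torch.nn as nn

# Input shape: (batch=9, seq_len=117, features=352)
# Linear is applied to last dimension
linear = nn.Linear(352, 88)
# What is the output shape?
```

Input: (9, 117, 352) -> Output: (9, 117, 88)

Answer: (9, 117, 88)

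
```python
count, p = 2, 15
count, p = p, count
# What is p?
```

Trace:
`count, p = 2, 15` → count = 2; p = 15
`count, p = p, count` → count = 15; p = 2
So p = 2

Answer: 2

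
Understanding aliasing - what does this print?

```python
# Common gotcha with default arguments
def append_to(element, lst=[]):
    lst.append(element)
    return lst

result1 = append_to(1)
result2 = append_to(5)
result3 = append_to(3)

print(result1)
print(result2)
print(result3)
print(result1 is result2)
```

Key concept: mutable default argument gotcha.
Step by step:
`result1 = append_to(1)` → result1 = [1]
`result2 = append_to(5)` → result1 = [1, 5] (same object as result2); result2 = [1, 5] (same object as result1)
`result3 = append_to(3)` → result1 = [1, 5, 3] (same object as result2, result3); result2 = [1, 5, 3] (same object as result1, result3); result3 = [1, 5, 3] (same object as result1, result2)
`print(result1)` → prints [1, 5, 3]
`print(result2)` → prints [1, 5, 3]
`print(result3)` → prints [1, 5, 3]
`print(result1 is result2)` → prints True

Answer:
[1, 5, 3]
[1, 5, 3]
[1, 5, 3]
True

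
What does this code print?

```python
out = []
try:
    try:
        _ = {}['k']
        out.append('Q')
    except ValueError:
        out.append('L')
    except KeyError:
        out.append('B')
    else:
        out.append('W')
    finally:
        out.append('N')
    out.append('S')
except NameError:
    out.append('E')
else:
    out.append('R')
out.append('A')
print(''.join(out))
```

Execution trace: 'B' (inner except KeyError) → 'N' (inner finally) → 'S' (try body, no exception) → 'R' (else) → 'A' (after the try/except). Output: BNSRA

Answer: BNSRA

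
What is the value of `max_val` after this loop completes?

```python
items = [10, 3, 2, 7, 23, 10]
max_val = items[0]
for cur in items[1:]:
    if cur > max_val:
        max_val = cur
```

Maximum of [10, 3, 2, 7, 23, 10]
`max_val` takes the values: 10 → 23

Answer: 23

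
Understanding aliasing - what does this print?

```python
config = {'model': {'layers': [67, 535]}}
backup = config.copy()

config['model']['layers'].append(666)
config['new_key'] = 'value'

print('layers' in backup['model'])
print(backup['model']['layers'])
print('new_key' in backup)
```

Key concept: shallow copy gotcha with nested dict.
Step by step:
`config = {'model': {'layers': [67, 535]}}` → config = {'model': {'layers': [67, 535]}}
`backup = config.copy()` → backup = {'model': {'layers': [67, 535]}}
`config['model']['layers'].append(666)` → config = {'model': {'layers': [67, 535, 666]}}; backup = {'model': {'layers': [67, 535, 666]}}
`config['new_key'] = 'value'` → config = {'model': {'layers': [67, 535, 666]}, 'new_key': 'value'}
`print('layers' in backup['model'])` → prints True
`print(backup['model']['layers'])` → prints [67, 535, 666]
`print('new_key' in backup)` → prints False

Answer:
True
[67, 535, 666]
False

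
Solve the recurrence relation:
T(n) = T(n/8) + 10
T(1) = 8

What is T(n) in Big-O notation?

Each step divides n by 8 and adds 10. After log_8(n) steps we reach T(1)=8. So T(n) = 10·log_8(n) + 8 = O(log n).

Answer: O(log n)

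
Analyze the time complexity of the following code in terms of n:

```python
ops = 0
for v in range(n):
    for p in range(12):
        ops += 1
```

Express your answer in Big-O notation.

Each loop level contributes: n × 1. Multiplying the contributions gives O(n).

Answer: O(n)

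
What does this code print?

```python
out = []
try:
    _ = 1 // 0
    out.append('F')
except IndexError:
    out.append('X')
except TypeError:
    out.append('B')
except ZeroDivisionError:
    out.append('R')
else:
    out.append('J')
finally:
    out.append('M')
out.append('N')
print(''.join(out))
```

Execution trace: 'R' (except ZeroDivisionError) → 'M' (finally) → 'N' (after the try/except). Output: RMN

Answer: RMN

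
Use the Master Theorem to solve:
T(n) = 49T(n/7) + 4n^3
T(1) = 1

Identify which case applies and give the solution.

a=49, b=7, f(n)=4n^3. log_7(49) = 2. Since c=3 > 2 and the regularity condition holds (49(n/7)^3 = (49/7^3)n^3 with 49/7^3 < 1), Case 3 applies: T(n) = Θ(f(n)) = O(n^3).

Answer: O(n^3) - Case 3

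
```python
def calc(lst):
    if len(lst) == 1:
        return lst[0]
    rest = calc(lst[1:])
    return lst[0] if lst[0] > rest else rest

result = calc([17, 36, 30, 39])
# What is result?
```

Recursive max over [17, 36, 30, 39] = 39

Answer: 39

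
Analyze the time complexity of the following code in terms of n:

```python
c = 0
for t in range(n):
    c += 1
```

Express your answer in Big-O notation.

Each loop level contributes: n. Multiplying the contributions gives O(n).

Answer: O(n)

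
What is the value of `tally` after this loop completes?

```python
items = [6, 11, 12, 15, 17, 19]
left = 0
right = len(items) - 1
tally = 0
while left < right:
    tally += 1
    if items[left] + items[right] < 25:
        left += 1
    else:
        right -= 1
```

Steps to find pair summing to 25
`tally` takes the values: 0 → 1 → 2 → 3 → 4 → 5

Answer: 5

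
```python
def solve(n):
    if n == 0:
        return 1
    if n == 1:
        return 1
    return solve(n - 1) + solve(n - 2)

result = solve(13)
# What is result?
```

Build up from base cases: solve(0)=1, solve(1)=1, solve(2)=2, solve(3)=3, solve(4)=5, solve(5)=8, solve(6)=13, ..., solve(13)=377

Answer: 377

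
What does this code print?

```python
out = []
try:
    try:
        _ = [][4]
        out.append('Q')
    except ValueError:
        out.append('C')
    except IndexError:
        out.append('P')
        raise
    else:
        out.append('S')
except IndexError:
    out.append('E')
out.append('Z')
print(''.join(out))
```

Execution trace: 'P' (inner except IndexError) → 'E' (outer except IndexError) → 'Z' (after the try/except). Output: PEZ

Answer: PEZ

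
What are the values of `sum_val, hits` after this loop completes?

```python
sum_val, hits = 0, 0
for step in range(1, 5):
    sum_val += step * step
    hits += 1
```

Sum of squares and count
`sum_val, hits` takes the values: (0, 0) → (1, 0) → (1, 1) → (5, 1) → (5, 2) → (14, 2) → (14, 3) → (30, 3) → (30, 4)

Answer: 30, 4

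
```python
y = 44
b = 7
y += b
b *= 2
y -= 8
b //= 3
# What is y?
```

Trace:
`y = 44` → y = 44
`b = 7` → b = 7
`y += b` → y = 51
`b *= 2` → b = 14
`y -= 8` → y = 43
`b //= 3` → b = 4
So y = 43

Answer: 43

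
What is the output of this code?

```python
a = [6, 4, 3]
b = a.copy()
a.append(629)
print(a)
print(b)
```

Key concept: list.copy() creates independent copy.
Step by step:
`a = [6, 4, 3]` → a = [6, 4, 3]
`b = a.copy()` → b = [6, 4, 3]
`a.append(629)` → a = [6, 4, 3, 629]
`print(a)` → prints [6, 4, 3, 629]
`print(b)` → prints [6, 4, 3]

Answer:
[6, 4, 3, 629]
[6, 4, 3]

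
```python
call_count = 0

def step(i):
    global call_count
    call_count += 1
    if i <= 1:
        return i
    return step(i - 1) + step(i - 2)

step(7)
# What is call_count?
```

Calls(i) = 1 + Calls(i-1) + Calls(i-2); Calls(0)=Calls(1)=1. For i=7 this gives 41.

Answer: 41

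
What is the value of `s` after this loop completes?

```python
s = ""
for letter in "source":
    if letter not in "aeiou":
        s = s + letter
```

Remove vowels from 'source'
`s` takes the values: "" → "s" → "sr" → "src"

Answer: "src"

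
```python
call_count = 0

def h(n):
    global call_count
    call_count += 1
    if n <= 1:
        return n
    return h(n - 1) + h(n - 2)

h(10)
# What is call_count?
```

Calls(n) = 1 + Calls(n-1) + Calls(n-2); Calls(0)=Calls(1)=1. For n=10 this gives 177.

Answer: 177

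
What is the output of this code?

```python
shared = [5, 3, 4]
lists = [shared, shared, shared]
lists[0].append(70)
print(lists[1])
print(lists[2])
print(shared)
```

Key concept: list of same reference.
Step by step:
`shared = [5, 3, 4]` → shared = [5, 3, 4]
`lists = [shared, shared, shared]` → lists = [[5, 3, 4], [5, 3, 4], [5, 3, 4]]
`lists[0].append(70)` → shared = [5, 3, 4, 70]; lists = [[5, 3, 4, 70], [5, 3, 4, 70], [5, 3, 4, 70]]
`print(lists[1])` → prints [5, 3, 4, 70]
`print(lists[2])` → prints [5, 3, 4, 70]
`print(shared)` → prints [5, 3, 4, 70]

Answer:
[5, 3, 4, 70]
[5, 3, 4, 70]
[5, 3, 4, 70]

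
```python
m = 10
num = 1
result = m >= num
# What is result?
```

Trace:
`m = 10` → m = 10
`num = 1` → num = 1
`result = m >= num` → result = True
So result = True

Answer: True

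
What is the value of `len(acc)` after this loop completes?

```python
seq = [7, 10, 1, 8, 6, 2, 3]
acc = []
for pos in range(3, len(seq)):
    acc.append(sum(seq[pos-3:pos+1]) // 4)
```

Number of 4-element averages
`acc` takes the values: [] → [6] → [6, 6] → [6, 6, 4] → [6, 6, 4, 4]
So `len(acc)` = 4

Answer: 4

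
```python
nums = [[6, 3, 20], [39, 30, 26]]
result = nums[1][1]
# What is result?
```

Trace:
`nums = [[6, 3, 20], [39, 30, 26]]` → nums = [[6, 3, 20], [39, 30, 26]]
`result = nums[1][1]` → result = 30
So result = 30

Answer: 30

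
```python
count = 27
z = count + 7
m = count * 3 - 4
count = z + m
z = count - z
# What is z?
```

Trace:
`count = 27` → count = 27
`z = count + 7` → z = 34
`m = count * 3 - 4` → m = 77
`count = z + m` → count = 111
`z = count - z` → z = 77
So z = 77

Answer: 77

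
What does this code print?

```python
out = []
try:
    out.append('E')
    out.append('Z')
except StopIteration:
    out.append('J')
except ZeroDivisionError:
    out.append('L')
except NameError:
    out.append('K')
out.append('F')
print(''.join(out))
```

Execution trace: 'E' (try body) → 'Z' (try body, no exception) → 'F' (after the try/except). Output: EZF

Answer: EZF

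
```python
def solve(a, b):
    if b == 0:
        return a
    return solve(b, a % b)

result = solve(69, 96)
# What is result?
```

solve(69, 96) -> solve(96, 69) -> solve(69, 27) -> solve(27, 15) -> solve(15, 12) -> solve(12, 3) -> solve(3, 0) -> 3

Answer: 3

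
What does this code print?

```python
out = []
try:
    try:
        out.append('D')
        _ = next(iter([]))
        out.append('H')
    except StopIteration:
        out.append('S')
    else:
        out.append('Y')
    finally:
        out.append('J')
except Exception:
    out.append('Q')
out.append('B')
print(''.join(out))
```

Execution trace: 'D' (inner try body) → 'S' (inner except StopIteration) → 'J' (inner finally) → 'B' (after the try/except). Output: DSJB

Answer: DSJB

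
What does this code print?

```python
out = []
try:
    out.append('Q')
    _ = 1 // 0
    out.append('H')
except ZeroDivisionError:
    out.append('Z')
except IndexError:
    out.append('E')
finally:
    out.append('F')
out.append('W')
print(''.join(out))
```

Execution trace: 'Q' (try body) → 'Z' (except ZeroDivisionError) → 'F' (finally) → 'W' (after the try/except). Output: QZFW

Answer: QZFW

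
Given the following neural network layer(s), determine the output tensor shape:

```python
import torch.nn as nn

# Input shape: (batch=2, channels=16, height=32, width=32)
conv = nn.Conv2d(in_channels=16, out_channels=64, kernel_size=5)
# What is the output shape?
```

Input: (2, 16, 32, 32) -> Output: (2, 64, 28, 28)

Answer: (2, 64, 28, 28)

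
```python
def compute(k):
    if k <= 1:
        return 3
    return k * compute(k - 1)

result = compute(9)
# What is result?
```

compute(9) = 9 * 8 * 7 * 6 * 5 * 4 * 3 * 2 * 3 = 1088640

Answer: 1088640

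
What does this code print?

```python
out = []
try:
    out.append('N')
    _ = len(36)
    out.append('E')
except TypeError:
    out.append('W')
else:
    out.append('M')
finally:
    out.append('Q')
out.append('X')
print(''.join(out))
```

Execution trace: 'N' (try body) → 'W' (except TypeError) → 'Q' (finally) → 'X' (after the try/except). Output: NWQX

Answer: NWQX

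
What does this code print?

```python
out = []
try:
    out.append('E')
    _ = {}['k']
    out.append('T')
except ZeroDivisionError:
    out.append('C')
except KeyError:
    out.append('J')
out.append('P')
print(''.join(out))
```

Execution trace: 'E' (try body) → 'J' (except KeyError) → 'P' (after the try/except). Output: EJP

Answer: EJP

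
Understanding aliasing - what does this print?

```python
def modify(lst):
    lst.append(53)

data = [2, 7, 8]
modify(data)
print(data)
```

Key concept: function modifies passed list.
Step by step:
`data = [2, 7, 8]` → data = [2, 7, 8]
`modify(data)` → data = [2, 7, 8, 53]
`print(data)` → prints [2, 7, 8, 53]

Answer: [2, 7, 8, 53]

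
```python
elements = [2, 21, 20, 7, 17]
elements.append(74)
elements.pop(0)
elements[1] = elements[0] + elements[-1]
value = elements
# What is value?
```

Trace:
`elements = [2, 21, 20, 7, 17]` → elements = [2, 21, 20, 7, 17]
`elements.append(74)` → elements = [2, 21, 20, 7, 17, 74]
`elements.pop(0)` → elements = [21, 20, 7, 17, 74]
`elements[1] = elements[0] + elements[-1]` → elements = [21, 95, 7, 17, 74]
`value = elements` → value = [21, 95, 7, 17, 74]
So value = [21, 95, 7, 17, 74]

Answer: [21, 95, 7, 17, 74]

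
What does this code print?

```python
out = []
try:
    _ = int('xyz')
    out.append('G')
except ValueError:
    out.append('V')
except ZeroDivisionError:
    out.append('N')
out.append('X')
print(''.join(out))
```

Execution trace: 'V' (except ValueError) → 'X' (after the try/except). Output: VX

Answer: VX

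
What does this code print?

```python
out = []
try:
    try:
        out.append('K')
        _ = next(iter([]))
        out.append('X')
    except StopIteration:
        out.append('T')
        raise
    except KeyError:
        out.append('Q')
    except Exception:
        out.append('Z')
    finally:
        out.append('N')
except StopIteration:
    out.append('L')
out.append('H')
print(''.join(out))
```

Execution trace: 'K' (inner try body) → 'T' (inner except StopIteration) → 'N' (inner finally) → 'L' (outer except StopIteration) → 'H' (after the try/except). Output: KTNLH

Answer: KTNLH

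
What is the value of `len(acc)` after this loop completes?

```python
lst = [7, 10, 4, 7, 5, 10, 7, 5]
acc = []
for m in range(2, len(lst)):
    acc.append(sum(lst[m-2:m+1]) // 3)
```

Number of 3-element averages
`acc` takes the values: [] → [7] → [7, 7] → [7, 7, 5] → [7, 7, 5, 7] → [7, 7, 5, 7, 7] → [7, 7, 5, 7, 7, 7]
So `len(acc)` = 6

Answer: 6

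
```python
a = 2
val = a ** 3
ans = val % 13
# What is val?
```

Trace:
`a = 2` → a = 2
`val = a ** 3` → val = 8
`ans = val % 13` → ans = 8
So val = 8

Answer: 8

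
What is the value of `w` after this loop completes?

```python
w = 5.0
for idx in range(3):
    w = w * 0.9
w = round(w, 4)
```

Exponential decay: 5.0 * 0.9^3
`w` takes the values: 5.0 → 4.5 → 4.05 → 3.645

Answer: 3.645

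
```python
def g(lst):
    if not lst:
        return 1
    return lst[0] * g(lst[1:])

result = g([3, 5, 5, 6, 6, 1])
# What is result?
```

Product over [3, 5, 5, 6, 6, 1] = 3 * 5 * 5 * 6 * 6 * 1 = 2700

Answer: 2700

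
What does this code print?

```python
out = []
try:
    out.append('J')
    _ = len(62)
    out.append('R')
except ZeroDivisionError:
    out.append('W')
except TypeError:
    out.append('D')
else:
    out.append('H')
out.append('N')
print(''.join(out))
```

Execution trace: 'J' (try body) → 'D' (except TypeError) → 'N' (after the try/except). Output: JDN

Answer: JDN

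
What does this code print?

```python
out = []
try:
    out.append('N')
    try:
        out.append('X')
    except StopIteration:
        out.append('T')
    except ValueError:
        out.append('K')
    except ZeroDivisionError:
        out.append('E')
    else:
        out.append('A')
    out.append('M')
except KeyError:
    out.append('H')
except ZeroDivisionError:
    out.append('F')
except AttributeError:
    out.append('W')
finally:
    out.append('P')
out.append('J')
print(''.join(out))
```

Execution trace: 'N' (try body) → 'X' (inner try body, no exception) → 'A' (inner else) → 'M' (try body, no exception) → 'P' (finally) → 'J' (after the try/except). Output: NXAMPJ

Answer: NXAMPJ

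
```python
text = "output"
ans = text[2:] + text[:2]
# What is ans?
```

Trace:
`text = "output"` → text = 'output'
`ans = text[2:] + text[:2]` → ans = 'tputou'
So ans = 'tputou'

Answer: 'tputou'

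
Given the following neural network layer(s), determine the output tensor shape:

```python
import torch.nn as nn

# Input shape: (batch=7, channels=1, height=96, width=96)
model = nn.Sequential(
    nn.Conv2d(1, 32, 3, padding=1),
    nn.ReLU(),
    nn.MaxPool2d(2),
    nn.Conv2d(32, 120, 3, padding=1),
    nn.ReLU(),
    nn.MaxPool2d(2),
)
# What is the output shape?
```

Input: (7, 1, 96, 96) -> after first Conv2d: (7, 32, 96, 96) -> after first MaxPool2d: (7, 32, 48, 48) -> after second Conv2d: (7, 120, 48, 48) -> Output: (7, 120, 24, 24)

Answer: (7, 120, 24, 24)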